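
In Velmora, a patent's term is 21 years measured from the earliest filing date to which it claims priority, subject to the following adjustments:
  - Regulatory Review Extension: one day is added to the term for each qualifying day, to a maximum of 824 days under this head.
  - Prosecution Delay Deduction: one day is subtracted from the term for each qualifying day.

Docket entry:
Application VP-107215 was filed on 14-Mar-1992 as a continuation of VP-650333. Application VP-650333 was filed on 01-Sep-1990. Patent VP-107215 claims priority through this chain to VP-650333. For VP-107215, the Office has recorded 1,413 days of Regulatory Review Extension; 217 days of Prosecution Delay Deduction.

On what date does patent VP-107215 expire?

Earliest priority filing: 1 September 1990.
Base term: 1 September 1990 + 21 years → 1 September 2011.
Regulatory Review Extension: 1413 days claimed exceeds the 824-day cap, so +824 days → 3 December 2013.
Prosecution Delay Deduction: −217 days → 30 April 2013.

April 30, 2013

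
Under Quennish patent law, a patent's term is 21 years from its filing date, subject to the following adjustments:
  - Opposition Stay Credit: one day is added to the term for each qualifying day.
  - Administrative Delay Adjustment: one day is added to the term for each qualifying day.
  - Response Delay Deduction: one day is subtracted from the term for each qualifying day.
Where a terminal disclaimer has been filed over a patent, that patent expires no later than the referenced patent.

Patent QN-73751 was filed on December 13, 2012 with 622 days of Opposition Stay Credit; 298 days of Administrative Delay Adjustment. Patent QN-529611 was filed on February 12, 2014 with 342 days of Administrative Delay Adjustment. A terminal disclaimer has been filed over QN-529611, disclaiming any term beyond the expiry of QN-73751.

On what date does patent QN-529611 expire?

Natural term of QN-529611:
  Base: filing + 21 years → 12 February 2035.
  Administrative Delay Adjustment: +342 days → 20 January 2036.
Expiry of referenced patent QN-73751:
  Base: filing + 21 years → 13 December 2033.
  Opposition Stay Credit: +622 days → 27 August 2035.
  Administrative Delay Adjustment: +298 days → 20 June 2036.
Terminal disclaimer: QN-529611 expires on the earlier of 20 January 2036 and 20 June 2036.

January 20, 2036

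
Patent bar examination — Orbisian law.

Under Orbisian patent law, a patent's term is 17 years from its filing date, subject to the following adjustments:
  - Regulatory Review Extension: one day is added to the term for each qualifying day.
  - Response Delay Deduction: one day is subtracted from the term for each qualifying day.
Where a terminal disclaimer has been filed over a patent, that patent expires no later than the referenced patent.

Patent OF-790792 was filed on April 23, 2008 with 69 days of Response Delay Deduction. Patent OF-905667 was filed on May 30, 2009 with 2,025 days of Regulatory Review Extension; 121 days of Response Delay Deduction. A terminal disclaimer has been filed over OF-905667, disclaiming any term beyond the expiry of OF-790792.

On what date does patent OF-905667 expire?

2025-02-13

Natural term of OF-905667:
  Base: filing + 17 years → 30 May 2026.
  Regulatory Review Extension: +2025 days → 15 December 2031.
  Response Delay Deduction: −121 days → 16 August 2031.
Expiry of referenced patent OF-790792:
  Base: filing + 17 years → 23 April 2025.
  Response Delay Deduction: −69 days → 13 February 2025.
Terminal disclaimer: OF-905667 expires on the earlier of 16 August 2031 and 13 February 2025.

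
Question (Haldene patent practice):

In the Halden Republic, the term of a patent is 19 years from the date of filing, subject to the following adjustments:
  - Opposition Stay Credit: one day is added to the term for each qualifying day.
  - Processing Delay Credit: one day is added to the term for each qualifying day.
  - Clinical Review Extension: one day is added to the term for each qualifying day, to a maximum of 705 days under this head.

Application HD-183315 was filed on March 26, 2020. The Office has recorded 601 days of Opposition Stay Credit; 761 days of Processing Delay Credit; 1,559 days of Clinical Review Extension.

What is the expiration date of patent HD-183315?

Base term: filing date + 19 years → 26 March 2039.
Opposition Stay Credit: +601 days → 16 November 2040.
Processing Delay Credit: +761 days → 17 December 2042.
Clinical Review Extension: 1559 days claimed exceeds the 705-day cap, so +705 days → 21 November 2044.

2044-11-21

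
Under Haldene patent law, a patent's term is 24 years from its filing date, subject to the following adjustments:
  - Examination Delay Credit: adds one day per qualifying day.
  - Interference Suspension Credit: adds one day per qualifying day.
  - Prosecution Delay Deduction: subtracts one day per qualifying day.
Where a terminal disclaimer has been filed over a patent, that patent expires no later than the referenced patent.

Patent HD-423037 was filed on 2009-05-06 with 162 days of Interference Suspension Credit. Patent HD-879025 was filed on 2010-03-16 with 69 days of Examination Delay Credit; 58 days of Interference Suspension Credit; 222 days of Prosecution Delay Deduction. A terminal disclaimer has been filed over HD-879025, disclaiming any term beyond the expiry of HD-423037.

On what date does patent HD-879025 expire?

Natural term of HD-879025:
  Base: filing + 24 years → 16 March 2034.
  Examination Delay Credit: +69 days → 24 May 2034.
  Interference Suspension Credit: +58 days → 21 July 2034.
  Prosecution Delay Deduction: −222 days → 11 December 2033.
Expiry of referenced patent HD-423037:
  Base: filing + 24 years → 6 May 2033.
  Interference Suspension Credit: +162 days → 15 October 2033.
Terminal disclaimer: HD-879025 expires on the earlier of 11 December 2033 and 15 October 2033.

October 15, 2033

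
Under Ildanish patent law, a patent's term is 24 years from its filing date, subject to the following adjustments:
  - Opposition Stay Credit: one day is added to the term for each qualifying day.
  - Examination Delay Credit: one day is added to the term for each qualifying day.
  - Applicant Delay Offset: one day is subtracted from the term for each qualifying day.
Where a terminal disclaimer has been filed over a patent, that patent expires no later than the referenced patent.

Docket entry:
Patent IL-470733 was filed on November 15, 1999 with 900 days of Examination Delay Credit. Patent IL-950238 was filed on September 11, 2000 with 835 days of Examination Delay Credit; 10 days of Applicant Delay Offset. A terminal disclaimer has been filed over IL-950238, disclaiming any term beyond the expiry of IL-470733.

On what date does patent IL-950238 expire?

Natural term of IL-950238:
  Base: filing + 24 years → 11 September 2024.
  Examination Delay Credit: +835 days → 25 December 2026.
  Applicant Delay Offset: −10 days → 15 December 2026.
Expiry of referenced patent IL-470733:
  Base: filing + 24 years → 15 November 2023.
  Examination Delay Credit: +900 days → 3 May 2026.
Terminal disclaimer: IL-950238 expires on the earlier of 15 December 2026 and 3 May 2026.

May 3, 2026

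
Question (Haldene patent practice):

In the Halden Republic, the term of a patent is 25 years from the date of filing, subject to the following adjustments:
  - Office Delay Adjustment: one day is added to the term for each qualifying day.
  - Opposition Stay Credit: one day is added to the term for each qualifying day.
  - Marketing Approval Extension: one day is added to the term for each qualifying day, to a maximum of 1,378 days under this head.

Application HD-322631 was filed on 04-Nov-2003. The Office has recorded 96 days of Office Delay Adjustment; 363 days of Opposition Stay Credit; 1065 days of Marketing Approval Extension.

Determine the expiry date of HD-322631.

2033-01-06

Base term: filing date + 25 years → 4 November 2028.
Office Delay Adjustment: +96 days → 8 February 2029.
Opposition Stay Credit: +363 days → 6 February 2030.
Marketing Approval Extension: 1065 days (within the 1378-day cap) → +1065 days → 6 January 2033.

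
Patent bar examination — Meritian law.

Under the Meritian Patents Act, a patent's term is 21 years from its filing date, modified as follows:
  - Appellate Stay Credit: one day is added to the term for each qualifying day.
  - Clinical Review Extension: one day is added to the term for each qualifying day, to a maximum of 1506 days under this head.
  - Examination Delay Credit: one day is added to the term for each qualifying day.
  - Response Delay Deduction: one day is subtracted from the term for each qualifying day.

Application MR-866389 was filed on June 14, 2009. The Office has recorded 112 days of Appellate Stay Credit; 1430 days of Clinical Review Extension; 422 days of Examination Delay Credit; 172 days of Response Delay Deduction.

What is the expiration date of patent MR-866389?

May 11, 2035

Base term: filing date + 21 years → 14 June 2030.
Appellate Stay Credit: +112 days → 4 October 2030.
Clinical Review Extension: 1430 days (within the 1506-day cap) → +1430 days → 3 September 2034.
Examination Delay Credit: +422 days → 30 October 2035.
Response Delay Deduction: −172 days → 11 May 2035.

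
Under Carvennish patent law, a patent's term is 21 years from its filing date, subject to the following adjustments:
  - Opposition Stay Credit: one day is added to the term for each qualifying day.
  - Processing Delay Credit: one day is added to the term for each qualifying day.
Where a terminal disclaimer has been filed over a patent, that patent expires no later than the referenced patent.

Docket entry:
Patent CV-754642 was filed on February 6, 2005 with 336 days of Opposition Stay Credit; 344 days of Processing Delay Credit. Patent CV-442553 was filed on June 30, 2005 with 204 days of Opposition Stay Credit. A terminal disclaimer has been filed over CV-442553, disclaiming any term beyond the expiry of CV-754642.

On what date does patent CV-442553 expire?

2027-01-20

Natural term of CV-442553:
  Base: filing + 21 years → 30 June 2026.
  Opposition Stay Credit: +204 days → 20 January 2027.
Expiry of referenced patent CV-754642:
  Base: filing + 21 years → 6 February 2026.
  Opposition Stay Credit: +336 days → 8 January 2027.
  Processing Delay Credit: +344 days → 18 December 2027.
Terminal disclaimer: CV-442553 expires on the earlier of 20 January 2027 and 18 December 2027.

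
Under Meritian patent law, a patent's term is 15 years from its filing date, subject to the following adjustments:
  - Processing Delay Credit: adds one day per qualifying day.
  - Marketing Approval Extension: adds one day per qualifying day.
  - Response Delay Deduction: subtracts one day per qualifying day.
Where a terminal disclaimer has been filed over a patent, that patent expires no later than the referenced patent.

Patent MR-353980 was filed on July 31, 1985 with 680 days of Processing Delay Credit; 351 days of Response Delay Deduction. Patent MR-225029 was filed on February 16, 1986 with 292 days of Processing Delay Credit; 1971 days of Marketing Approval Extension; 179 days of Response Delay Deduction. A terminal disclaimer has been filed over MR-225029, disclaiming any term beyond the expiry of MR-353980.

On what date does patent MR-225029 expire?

Natural term of MR-225029:
  Base: filing + 15 years → 16 February 2001.
  Processing Delay Credit: +292 days → 5 December 2001.
  Marketing Approval Extension: +1971 days → 29 April 2007.
  Response Delay Deduction: −179 days → 1 November 2006.
Expiry of referenced patent MR-353980:
  Base: filing + 15 years → 31 July 2000.
  Processing Delay Credit: +680 days → 11 June 2002.
  Response Delay Deduction: −351 days → 25 June 2001.
Terminal disclaimer: MR-225029 expires on the earlier of 1 November 2006 and 25 June 2001.

June 25, 2001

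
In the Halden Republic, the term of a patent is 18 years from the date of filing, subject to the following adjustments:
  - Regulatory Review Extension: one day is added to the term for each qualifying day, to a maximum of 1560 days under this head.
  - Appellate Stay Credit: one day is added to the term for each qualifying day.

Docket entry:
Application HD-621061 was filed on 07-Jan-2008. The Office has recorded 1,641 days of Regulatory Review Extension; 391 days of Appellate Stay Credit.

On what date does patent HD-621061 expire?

Base term: filing date + 18 years → 7 January 2026.
Regulatory Review Extension: 1641 days claimed exceeds the 1560-day cap, so +1560 days → 16 April 2030.
Appellate Stay Credit: +391 days → 12 May 2031.

2031-05-12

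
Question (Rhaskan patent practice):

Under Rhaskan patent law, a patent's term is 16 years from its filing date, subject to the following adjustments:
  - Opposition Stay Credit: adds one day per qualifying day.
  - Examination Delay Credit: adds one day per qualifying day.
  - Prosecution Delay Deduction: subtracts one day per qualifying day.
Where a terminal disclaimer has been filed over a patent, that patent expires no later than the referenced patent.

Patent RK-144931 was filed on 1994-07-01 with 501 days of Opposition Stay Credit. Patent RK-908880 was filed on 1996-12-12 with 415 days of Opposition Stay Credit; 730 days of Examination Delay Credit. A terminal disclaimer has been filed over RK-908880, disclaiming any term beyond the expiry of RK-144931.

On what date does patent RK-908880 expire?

2011-11-14

Natural term of RK-908880:
  Base: filing + 16 years → 12 December 2012.
  Opposition Stay Credit: +415 days → 31 January 2014.
  Examination Delay Credit: +730 days → 31 January 2016.
Expiry of referenced patent RK-144931:
  Base: filing + 16 years → 1 July 2010.
  Opposition Stay Credit: +501 days → 14 November 2011.
Terminal disclaimer: RK-908880 expires on the earlier of 31 January 2016 and 14 November 2011.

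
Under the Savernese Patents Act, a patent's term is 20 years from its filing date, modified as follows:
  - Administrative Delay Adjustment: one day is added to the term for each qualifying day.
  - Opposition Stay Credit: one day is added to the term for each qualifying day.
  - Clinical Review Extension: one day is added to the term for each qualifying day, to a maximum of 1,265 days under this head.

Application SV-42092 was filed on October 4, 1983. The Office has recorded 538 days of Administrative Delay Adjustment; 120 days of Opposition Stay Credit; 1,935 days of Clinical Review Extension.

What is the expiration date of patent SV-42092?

Base term: filing date + 20 years → 4 October 2003.
Administrative Delay Adjustment: +538 days → 25 March 2005.
Opposition Stay Credit: +120 days → 23 July 2005.
Clinical Review Extension: 1935 days claimed exceeds the 1265-day cap, so +1265 days → 8 January 2009.

2009-01-08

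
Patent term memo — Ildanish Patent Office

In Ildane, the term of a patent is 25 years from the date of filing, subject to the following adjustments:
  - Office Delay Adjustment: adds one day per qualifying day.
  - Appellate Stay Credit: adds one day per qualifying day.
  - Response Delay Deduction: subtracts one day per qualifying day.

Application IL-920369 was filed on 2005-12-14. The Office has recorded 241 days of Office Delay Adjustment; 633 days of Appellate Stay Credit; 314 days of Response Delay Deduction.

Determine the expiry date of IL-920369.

Base term: filing date + 25 years → 14 December 2030.
Office Delay Adjustment: +241 days → 12 August 2031.
Appellate Stay Credit: +633 days → 6 May 2033.
Response Delay Deduction: −314 days → 26 June 2032.

June 26, 2032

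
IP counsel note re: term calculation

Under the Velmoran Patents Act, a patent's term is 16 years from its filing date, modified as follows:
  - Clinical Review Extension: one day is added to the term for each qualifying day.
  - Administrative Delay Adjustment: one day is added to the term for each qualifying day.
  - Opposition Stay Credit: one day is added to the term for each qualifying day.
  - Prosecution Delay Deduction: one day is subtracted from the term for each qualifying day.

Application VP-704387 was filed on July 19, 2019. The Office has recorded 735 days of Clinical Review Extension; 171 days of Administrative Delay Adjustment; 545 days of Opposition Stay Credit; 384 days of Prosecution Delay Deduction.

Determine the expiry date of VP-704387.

Base term: filing date + 16 years → 19 July 2035.
Clinical Review Extension: +735 days → 23 July 2037.
Administrative Delay Adjustment: +171 days → 10 January 2038.
Opposition Stay Credit: +545 days → 9 July 2039.
Prosecution Delay Deduction: −384 days → 20 June 2038.

June 20, 2038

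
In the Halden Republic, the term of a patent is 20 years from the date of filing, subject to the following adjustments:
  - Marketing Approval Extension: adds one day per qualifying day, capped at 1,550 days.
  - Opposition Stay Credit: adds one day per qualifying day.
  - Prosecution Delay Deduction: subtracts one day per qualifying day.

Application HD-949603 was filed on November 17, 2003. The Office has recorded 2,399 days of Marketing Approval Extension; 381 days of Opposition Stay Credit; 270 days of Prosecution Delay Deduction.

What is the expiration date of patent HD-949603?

Base term: filing date + 20 years → 17 November 2023.
Marketing Approval Extension: 2399 days claimed exceeds the 1550-day cap, so +1550 days → 14 February 2028.
Opposition Stay Credit: +381 days → 1 March 2029.
Prosecution Delay Deduction: −270 days → 4 June 2028.

June 4, 2028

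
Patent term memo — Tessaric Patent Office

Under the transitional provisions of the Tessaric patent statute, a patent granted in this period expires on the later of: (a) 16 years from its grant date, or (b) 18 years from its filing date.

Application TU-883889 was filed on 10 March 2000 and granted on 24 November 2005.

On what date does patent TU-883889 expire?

November 24, 2021

(a) grant + 16 years → 24 November 2021.
(b) filing + 18 years → 10 March 2018.
Later of the two: 24 November 2021.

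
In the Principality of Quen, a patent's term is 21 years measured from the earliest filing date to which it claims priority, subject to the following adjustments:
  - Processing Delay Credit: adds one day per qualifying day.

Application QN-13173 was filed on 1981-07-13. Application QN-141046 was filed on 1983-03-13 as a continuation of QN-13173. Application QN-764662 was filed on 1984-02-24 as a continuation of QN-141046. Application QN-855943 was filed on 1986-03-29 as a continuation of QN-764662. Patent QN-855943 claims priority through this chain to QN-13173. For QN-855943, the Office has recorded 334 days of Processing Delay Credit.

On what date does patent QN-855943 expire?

Earliest priority filing: 13 July 1981.
Base term: 13 July 1981 + 21 years → 13 July 2002.
Processing Delay Credit: +334 days → 12 June 2003.

June 12, 2003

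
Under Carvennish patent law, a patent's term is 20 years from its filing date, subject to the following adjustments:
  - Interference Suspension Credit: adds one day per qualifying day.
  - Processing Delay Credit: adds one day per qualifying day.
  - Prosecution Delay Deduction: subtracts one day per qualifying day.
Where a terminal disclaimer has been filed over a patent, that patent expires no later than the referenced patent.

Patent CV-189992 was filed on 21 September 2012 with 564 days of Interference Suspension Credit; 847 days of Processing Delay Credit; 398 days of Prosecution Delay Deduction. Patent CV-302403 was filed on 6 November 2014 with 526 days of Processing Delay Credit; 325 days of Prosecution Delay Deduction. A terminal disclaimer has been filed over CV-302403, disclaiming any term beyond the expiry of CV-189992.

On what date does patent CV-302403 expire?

2035-05-26

Natural term of CV-302403:
  Base: filing + 20 years → 6 November 2034.
  Processing Delay Credit: +526 days → 15 April 2036.
  Prosecution Delay Deduction: −325 days → 26 May 2035.
Expiry of referenced patent CV-189992:
  Base: filing + 20 years → 21 September 2032.
  Interference Suspension Credit: +564 days → 8 April 2034.
  Processing Delay Credit: +847 days → 2 August 2036.
  Prosecution Delay Deduction: −398 days → 1 July 2035.
Terminal disclaimer: CV-302403 expires on the earlier of 26 May 2035 and 1 July 2035.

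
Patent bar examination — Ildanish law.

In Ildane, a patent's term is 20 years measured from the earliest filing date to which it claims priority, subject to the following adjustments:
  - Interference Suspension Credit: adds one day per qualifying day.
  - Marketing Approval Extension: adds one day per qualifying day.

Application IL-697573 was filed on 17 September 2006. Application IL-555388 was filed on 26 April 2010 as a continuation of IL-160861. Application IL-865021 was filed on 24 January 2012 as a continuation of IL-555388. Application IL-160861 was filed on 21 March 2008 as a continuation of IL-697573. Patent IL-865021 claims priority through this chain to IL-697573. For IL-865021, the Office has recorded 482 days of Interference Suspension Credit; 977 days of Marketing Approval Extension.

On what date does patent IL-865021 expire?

2030-09-15

Earliest priority filing: 17 September 2006.
Base term: 17 September 2006 + 20 years → 17 September 2026.
Interference Suspension Credit: +482 days → 12 January 2028.
Marketing Approval Extension: +977 days → 15 September 2030.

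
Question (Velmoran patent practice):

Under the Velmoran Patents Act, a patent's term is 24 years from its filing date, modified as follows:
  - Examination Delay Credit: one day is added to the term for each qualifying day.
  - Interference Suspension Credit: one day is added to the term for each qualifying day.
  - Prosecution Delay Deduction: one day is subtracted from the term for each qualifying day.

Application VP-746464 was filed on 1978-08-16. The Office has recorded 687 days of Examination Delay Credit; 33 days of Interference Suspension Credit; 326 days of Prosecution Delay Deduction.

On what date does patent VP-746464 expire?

September 14, 2003

Base term: filing date + 24 years → 16 August 2002.
Examination Delay Credit: +687 days → 3 July 2004.
Interference Suspension Credit: +33 days → 5 August 2004.
Prosecution Delay Deduction: −326 days → 14 September 2003.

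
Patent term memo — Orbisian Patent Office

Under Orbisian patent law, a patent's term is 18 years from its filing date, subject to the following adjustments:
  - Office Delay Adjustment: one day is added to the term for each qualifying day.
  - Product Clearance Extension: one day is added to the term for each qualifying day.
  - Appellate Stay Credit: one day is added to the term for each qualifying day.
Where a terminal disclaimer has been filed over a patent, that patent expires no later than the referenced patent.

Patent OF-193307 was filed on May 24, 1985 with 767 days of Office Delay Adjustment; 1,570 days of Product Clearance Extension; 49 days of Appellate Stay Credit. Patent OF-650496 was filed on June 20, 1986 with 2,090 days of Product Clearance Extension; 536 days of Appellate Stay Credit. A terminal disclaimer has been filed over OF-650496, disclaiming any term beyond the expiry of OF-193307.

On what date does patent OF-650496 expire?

December 4, 2009

Natural term of OF-650496:
  Base: filing + 18 years → 20 June 2004.
  Product Clearance Extension: +2090 days → 11 March 2010.
  Appellate Stay Credit: +536 days → 29 August 2011.
Expiry of referenced patent OF-193307:
  Base: filing + 18 years → 24 May 2003.
  Office Delay Adjustment: +767 days → 29 June 2005.
  Product Clearance Extension: +1570 days → 16 October 2009.
  Appellate Stay Credit: +49 days → 4 December 2009.
Terminal disclaimer: OF-650496 expires on the earlier of 29 August 2011 and 4 December 2009.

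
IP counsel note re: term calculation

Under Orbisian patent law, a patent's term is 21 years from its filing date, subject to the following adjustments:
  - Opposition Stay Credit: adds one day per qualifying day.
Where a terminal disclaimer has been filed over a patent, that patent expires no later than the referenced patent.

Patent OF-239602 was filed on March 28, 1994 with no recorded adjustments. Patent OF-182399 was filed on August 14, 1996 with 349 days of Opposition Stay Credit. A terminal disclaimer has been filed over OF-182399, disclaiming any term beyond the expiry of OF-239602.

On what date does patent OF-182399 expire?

2015-03-28

Natural term of OF-182399:
  Base: filing + 21 years → 14 August 2017.
  Opposition Stay Credit: +349 days → 29 July 2018.
Expiry of referenced patent OF-239602:
  Base: filing + 21 years → 28 March 2015.
Terminal disclaimer: OF-182399 expires on the earlier of 29 July 2018 and 28 March 2015.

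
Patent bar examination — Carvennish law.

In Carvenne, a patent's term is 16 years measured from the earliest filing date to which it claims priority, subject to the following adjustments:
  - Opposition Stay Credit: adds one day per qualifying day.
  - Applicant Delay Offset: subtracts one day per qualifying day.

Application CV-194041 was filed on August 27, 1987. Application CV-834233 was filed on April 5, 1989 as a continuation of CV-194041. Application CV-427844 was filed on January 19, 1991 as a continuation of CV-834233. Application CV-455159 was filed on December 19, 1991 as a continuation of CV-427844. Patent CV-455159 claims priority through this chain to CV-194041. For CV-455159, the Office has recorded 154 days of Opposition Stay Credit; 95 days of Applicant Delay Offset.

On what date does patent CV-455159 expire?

Earliest priority filing: 27 August 1987.
Base term: 27 August 1987 + 16 years → 27 August 2003.
Opposition Stay Credit: +154 days → 28 January 2004.
Applicant Delay Offset: −95 days → 25 October 2003.

2003-10-25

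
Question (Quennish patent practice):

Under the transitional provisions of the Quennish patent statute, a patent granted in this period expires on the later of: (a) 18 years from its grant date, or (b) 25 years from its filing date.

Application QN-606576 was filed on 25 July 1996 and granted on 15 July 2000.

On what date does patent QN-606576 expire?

2021-07-25

(a) grant + 18 years → 15 July 2018.
(b) filing + 25 years → 25 July 2021.
Later of the two: 25 July 2021.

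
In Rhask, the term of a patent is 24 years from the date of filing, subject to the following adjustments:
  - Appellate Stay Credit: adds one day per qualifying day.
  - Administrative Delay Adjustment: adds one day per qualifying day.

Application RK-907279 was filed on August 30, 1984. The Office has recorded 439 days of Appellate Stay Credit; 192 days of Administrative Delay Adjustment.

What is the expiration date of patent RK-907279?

2010-05-23

Base term: filing date + 24 years → 30 August 2008.
Appellate Stay Credit: +439 days → 12 November 2009.
Administrative Delay Adjustment: +192 days → 23 May 2010.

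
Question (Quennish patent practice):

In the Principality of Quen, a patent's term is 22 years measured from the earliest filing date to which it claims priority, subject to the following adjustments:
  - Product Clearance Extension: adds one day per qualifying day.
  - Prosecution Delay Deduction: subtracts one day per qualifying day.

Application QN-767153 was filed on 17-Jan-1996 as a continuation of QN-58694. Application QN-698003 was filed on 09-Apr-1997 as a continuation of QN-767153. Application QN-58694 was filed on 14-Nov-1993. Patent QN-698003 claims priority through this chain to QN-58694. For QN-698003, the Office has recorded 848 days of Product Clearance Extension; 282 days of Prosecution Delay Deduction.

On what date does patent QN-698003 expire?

June 2, 2017

Earliest priority filing: 14 November 1993.
Base term: 14 November 1993 + 22 years → 14 November 2015.
Product Clearance Extension: +848 days → 11 March 2018.
Prosecution Delay Deduction: −282 days → 2 June 2017.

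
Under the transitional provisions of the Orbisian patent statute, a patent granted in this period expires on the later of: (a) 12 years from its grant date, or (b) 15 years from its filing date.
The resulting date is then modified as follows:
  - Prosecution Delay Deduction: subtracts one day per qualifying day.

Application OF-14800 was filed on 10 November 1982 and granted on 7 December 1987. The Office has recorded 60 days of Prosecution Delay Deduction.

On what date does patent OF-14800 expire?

(a) grant + 12 years → 7 December 1999.
(b) filing + 15 years → 10 November 1997.
Later of the two: 7 December 1999.
Prosecution Delay Deduction: −60 days → 8 October 1999.

October 8, 1999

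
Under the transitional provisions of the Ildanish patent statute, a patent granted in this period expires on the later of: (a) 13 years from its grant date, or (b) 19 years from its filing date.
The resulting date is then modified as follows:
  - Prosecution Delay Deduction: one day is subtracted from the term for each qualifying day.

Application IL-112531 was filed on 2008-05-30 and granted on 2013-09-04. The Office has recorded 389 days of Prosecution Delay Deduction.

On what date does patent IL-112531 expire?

May 6, 2026

(a) grant + 13 years → 4 September 2026.
(b) filing + 19 years → 30 May 2027.
Later of the two: 30 May 2027.
Prosecution Delay Deduction: −389 days → 6 May 2026.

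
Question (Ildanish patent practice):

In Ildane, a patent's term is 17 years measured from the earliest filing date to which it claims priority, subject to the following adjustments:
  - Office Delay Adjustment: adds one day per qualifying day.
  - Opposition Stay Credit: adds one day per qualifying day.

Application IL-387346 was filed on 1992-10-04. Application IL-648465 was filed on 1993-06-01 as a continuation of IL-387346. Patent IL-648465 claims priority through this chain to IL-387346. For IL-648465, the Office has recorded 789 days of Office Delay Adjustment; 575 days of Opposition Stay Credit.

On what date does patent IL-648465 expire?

June 29, 2013

Earliest priority filing: 4 October 1992.
Base term: 4 October 1992 + 17 years → 4 October 2009.
Office Delay Adjustment: +789 days → 2 December 2011.
Opposition Stay Credit: +575 days → 29 June 2013.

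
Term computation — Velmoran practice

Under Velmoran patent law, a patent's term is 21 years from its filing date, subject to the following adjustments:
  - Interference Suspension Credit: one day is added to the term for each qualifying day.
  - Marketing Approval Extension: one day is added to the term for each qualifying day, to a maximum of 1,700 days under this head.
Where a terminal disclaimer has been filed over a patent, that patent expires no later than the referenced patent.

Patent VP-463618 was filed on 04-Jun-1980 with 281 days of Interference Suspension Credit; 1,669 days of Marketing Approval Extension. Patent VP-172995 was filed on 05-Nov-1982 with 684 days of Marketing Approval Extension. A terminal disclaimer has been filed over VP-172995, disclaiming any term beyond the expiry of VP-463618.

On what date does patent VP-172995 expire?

Natural term of VP-172995:
  Base: filing + 21 years → 5 November 2003.
  Marketing Approval Extension: 684 days (within the 1700-day cap) → +684 days → 19 September 2005.
Expiry of referenced patent VP-463618:
  Base: filing + 21 years → 4 June 2001.
  Interference Suspension Credit: +281 days → 12 March 2002.
  Marketing Approval Extension: 1669 days (within the 1700-day cap) → +1669 days → 6 October 2006.
Terminal disclaimer: VP-172995 expires on the earlier of 19 September 2005 and 6 October 2006.

September 19, 2005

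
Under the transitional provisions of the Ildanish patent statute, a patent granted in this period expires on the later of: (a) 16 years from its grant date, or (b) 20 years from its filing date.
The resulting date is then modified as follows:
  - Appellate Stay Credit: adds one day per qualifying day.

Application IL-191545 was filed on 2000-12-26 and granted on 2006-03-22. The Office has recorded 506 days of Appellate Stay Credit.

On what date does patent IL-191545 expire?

August 10, 2023

(a) grant + 16 years → 22 March 2022.
(b) filing + 20 years → 26 December 2020.
Later of the two: 22 March 2022.
Appellate Stay Credit: +506 days → 10 August 2023.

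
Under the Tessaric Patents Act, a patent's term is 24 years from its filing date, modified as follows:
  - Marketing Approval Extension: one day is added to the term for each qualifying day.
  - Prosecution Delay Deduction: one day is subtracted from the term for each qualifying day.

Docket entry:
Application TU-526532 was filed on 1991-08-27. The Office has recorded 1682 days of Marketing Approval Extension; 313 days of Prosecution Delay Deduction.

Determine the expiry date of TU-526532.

May 27, 2019

Base term: filing date + 24 years → 27 August 2015.
Marketing Approval Extension: +1682 days → 4 April 2020.
Prosecution Delay Deduction: −313 days → 27 May 2019.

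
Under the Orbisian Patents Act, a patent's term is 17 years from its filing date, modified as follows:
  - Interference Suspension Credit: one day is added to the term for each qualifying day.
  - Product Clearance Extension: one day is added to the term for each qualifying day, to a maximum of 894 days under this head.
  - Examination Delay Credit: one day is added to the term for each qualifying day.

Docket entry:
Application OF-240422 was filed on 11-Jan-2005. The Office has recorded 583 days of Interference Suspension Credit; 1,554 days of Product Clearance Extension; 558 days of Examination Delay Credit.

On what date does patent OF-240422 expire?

Base term: filing date + 17 years → 11 January 2022.
Interference Suspension Credit: +583 days → 17 August 2023.
Product Clearance Extension: 1554 days claimed exceeds the 894-day cap, so +894 days → 27 January 2026.
Examination Delay Credit: +558 days → 8 August 2027.

2027-08-08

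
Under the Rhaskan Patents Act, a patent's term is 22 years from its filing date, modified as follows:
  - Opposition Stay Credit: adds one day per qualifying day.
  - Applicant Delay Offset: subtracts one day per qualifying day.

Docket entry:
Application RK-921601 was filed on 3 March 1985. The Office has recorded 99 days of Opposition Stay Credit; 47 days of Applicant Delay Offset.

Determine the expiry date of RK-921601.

Base term: filing date + 22 years → 3 March 2007.
Opposition Stay Credit: +99 days → 10 June 2007.
Applicant Delay Offset: −47 days → 24 April 2007.

April 24, 2007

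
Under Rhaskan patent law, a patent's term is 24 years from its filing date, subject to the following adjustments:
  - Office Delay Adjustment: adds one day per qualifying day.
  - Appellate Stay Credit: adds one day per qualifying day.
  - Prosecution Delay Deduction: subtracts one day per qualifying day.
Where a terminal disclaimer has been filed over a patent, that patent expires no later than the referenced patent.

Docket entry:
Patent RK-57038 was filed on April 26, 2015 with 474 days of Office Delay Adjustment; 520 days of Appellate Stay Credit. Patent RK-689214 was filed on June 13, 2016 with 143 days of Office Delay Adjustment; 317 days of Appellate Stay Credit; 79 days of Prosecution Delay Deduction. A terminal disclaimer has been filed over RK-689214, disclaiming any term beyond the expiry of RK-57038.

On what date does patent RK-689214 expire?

June 29, 2041

Natural term of RK-689214:
  Base: filing + 24 years → 13 June 2040.
  Office Delay Adjustment: +143 days → 3 November 2040.
  Appellate Stay Credit: +317 days → 16 September 2041.
  Prosecution Delay Deduction: −79 days → 29 June 2041.
Expiry of referenced patent RK-57038:
  Base: filing + 24 years → 26 April 2039.
  Office Delay Adjustment: +474 days → 12 August 2040.
  Appellate Stay Credit: +520 days → 14 January 2042.
Terminal disclaimer: RK-689214 expires on the earlier of 29 June 2041 and 14 January 2042.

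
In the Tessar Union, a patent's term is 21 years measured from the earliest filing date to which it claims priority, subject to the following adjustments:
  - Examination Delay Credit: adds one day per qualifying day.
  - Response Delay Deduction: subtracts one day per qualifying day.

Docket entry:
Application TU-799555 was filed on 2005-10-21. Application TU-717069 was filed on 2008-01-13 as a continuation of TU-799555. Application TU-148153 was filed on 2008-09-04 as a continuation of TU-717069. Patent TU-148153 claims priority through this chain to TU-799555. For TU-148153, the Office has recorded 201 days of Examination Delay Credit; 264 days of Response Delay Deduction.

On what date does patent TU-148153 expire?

Earliest priority filing: 21 October 2005.
Base term: 21 October 2005 + 21 years → 21 October 2026.
Examination Delay Credit: +201 days → 10 May 2027.
Response Delay Deduction: −264 days → 19 August 2026.

2026-08-19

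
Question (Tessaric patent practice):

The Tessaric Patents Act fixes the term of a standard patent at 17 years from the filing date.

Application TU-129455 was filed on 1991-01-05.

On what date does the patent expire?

Filing date + 17 years → 5 January 2008.

January 5, 2008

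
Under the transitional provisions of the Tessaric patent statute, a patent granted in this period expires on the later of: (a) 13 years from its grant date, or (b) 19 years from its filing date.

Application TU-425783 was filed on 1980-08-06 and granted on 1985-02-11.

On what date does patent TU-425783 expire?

(a) grant + 13 years → 11 February 1998.
(b) filing + 19 years → 6 August 1999.
Later of the two: 6 August 1999.

1999-08-06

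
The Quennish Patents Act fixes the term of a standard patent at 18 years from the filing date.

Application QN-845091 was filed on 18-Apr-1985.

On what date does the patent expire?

April 18, 2003

Filing date + 18 years → 18 April 2003.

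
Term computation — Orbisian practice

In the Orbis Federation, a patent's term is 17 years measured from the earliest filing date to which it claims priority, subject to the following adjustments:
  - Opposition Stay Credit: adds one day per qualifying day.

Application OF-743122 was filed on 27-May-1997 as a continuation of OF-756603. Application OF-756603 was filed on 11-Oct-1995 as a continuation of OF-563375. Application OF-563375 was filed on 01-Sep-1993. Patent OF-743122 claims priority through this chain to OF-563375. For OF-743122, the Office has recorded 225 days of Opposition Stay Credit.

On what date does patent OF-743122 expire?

2011-04-14

Earliest priority filing: 1 September 1993.
Base term: 1 September 1993 + 17 years → 1 September 2010.
Opposition Stay Credit: +225 days → 14 April 2011.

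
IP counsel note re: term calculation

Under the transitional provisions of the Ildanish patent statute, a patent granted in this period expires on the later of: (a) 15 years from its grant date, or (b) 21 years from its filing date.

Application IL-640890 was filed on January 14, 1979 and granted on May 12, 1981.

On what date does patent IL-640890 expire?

(a) grant + 15 years → 12 May 1996.
(b) filing + 21 years → 14 January 2000.
Later of the two: 14 January 2000.

January 14, 2000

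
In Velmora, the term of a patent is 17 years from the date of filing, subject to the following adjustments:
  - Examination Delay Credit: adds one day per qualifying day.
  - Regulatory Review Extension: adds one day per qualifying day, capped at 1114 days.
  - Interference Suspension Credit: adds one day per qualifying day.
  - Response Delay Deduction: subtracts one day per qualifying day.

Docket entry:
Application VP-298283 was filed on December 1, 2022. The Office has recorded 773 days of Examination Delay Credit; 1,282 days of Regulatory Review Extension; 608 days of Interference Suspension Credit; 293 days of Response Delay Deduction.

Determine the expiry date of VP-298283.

Base term: filing date + 17 years → 1 December 2039.
Examination Delay Credit: +773 days → 12 January 2042.
Regulatory Review Extension: 1282 days claimed exceeds the 1114-day cap, so +1114 days → 30 January 2045.
Interference Suspension Credit: +608 days → 30 September 2046.
Response Delay Deduction: −293 days → 11 December 2045.

2045-12-11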